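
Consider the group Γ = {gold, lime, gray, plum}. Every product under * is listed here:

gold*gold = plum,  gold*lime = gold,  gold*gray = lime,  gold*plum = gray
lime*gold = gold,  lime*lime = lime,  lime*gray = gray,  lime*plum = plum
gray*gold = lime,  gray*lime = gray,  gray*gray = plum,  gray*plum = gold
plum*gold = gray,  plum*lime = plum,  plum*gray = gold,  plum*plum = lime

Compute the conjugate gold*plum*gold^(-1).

plum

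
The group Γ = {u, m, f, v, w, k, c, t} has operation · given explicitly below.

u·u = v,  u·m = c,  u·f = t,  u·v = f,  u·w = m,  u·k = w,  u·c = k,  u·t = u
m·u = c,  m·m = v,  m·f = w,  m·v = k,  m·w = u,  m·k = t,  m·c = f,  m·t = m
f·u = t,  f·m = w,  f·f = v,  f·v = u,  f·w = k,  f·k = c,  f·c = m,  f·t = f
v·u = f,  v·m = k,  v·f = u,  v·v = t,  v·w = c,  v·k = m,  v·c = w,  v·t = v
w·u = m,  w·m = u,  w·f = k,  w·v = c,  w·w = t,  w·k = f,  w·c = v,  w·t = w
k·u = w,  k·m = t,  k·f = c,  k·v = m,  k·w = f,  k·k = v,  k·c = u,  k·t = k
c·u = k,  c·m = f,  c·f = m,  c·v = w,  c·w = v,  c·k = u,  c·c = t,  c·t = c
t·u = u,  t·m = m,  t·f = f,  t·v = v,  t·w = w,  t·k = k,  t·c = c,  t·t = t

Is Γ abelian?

Yes

Check whether the table is symmetric across its main diagonal.
Every entry (row x, col y) equals the entry (row y, col x), so Γ is abelian.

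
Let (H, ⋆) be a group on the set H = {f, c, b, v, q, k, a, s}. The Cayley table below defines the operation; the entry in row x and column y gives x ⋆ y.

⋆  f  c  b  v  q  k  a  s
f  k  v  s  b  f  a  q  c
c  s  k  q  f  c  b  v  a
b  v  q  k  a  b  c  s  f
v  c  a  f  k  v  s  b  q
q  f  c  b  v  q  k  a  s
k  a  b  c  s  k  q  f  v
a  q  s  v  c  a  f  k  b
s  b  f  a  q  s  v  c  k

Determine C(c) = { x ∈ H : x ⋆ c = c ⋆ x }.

{b, c, k, q}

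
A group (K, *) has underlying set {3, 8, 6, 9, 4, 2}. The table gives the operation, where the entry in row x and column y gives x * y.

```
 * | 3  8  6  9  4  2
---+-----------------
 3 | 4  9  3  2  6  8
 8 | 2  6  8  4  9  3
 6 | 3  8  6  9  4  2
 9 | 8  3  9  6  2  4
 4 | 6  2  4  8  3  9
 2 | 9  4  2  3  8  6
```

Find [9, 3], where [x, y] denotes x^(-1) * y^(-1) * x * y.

4

Identity is 6; from the table 9^(-1) = 9 and 3^(-1) = 4.
9 * 4 = 2
2 * 9 = 3
3 * 3 = 4
(Structurally, K here is isomorphic to the symmetric group S_3.)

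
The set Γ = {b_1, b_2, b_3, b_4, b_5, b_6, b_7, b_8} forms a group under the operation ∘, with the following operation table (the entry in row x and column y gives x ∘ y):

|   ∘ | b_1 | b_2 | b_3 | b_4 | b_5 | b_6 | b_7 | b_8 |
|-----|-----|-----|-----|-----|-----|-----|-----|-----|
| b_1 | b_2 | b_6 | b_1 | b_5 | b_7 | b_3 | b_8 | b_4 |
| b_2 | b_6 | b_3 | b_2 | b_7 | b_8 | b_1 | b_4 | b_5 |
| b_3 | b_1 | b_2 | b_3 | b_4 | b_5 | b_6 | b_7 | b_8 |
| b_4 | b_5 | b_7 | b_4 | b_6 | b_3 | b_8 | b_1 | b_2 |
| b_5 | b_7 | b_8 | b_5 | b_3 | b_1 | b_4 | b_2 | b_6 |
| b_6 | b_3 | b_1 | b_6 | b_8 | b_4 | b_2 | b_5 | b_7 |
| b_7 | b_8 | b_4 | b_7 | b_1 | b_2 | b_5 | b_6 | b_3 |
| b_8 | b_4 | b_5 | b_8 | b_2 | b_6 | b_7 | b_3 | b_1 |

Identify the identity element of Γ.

The identity e satisfies e ∘ x = x for all x, so its row in the table reproduces the column headers.
Row b_3 reads: b_1, b_2, b_3, b_4, b_5, b_6, b_7, b_8 — exactly the header order. So b_3 is the identity.

b_3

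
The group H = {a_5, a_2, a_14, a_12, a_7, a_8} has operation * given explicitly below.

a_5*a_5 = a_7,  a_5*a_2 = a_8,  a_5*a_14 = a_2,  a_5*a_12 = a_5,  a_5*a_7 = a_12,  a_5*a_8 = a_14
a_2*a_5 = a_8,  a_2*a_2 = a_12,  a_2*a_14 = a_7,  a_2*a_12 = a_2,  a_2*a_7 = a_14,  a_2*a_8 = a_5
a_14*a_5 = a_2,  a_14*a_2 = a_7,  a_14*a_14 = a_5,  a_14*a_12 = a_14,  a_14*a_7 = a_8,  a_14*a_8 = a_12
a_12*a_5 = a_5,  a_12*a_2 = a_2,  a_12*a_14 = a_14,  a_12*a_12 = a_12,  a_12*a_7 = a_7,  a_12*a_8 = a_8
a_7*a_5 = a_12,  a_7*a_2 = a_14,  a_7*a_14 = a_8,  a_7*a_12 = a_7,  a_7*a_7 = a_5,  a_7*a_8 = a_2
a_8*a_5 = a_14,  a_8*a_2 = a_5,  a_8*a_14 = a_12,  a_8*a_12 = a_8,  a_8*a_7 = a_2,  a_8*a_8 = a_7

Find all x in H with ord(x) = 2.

{a_2}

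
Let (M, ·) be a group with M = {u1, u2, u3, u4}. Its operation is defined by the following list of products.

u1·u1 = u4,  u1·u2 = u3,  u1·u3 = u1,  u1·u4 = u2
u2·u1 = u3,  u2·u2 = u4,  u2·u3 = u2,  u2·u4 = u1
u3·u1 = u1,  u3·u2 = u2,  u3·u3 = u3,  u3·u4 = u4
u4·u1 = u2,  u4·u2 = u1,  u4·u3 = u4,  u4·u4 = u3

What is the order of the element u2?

The identity element is u3 (its row matches the header).
u2^1 = u2
u2^2 = u2·u2 = u4
u2^3 = u4·u2 = u1
u2^4 = u1·u2 = u3
The first power of u2 equal to the identity is u2^4, so ord(u2) = 4.

4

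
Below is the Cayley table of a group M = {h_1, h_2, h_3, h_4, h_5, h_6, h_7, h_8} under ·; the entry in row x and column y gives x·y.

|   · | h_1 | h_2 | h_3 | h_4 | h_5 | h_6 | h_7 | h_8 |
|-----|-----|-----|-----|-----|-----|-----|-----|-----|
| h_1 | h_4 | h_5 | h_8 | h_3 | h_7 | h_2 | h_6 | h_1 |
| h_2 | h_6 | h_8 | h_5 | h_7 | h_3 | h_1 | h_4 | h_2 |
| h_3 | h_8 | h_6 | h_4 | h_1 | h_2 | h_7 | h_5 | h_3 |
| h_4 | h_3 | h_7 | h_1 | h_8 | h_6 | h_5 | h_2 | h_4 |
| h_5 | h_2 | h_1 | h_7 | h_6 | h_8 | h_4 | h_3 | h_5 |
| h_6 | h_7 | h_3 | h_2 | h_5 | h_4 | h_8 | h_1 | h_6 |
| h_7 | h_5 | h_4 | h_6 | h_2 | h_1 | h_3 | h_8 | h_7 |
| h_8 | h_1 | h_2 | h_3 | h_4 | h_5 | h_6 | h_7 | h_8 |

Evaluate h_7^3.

h_7^1 = h_7
h_7^2 = h_7·h_7 = h_8
h_7^3 = h_8·h_7 = h_7
(Structurally, M here is isomorphic to the dihedral group D_4.)

h_7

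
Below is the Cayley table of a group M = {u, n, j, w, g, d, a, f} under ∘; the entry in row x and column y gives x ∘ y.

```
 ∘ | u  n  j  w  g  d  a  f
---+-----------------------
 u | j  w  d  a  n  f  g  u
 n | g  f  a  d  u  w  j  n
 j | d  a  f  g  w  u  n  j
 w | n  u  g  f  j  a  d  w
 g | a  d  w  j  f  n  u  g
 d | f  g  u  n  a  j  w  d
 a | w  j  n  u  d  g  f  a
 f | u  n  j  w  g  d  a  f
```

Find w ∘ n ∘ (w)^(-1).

The identity is f. In row w, the entry f sits in column w, so w^(-1) = w.
w ∘ n = u
u ∘ w = a
(Structurally, M here is isomorphic to the dihedral group D_4.)

a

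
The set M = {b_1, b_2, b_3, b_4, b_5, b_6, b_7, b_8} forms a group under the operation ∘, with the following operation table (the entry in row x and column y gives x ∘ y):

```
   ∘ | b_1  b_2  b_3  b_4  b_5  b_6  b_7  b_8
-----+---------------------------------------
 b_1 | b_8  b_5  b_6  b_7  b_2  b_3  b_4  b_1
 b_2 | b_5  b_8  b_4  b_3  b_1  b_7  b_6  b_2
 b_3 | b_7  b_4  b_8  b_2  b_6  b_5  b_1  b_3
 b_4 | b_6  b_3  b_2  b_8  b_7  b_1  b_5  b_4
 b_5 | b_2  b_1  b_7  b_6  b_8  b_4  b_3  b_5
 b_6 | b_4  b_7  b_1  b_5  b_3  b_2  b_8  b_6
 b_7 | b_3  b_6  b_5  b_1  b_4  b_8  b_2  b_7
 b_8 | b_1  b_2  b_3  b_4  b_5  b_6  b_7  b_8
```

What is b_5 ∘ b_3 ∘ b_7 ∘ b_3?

b_5 ∘ b_3 = b_7
b_7 ∘ b_7 = b_2
b_2 ∘ b_3 = b_4

b_4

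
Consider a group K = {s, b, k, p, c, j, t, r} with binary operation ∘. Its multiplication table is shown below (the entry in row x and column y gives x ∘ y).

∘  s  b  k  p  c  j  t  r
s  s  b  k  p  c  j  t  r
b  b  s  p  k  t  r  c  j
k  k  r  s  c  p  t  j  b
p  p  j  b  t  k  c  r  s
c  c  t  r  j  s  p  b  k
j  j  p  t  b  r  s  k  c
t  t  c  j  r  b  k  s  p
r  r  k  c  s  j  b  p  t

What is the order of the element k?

The identity element is s (its row matches the header).
k^1 = k
k^2 = k ∘ k = s
The first power of k equal to the identity is k^2, so ord(k) = 2.
(Structurally, K here is isomorphic to the dihedral group D_4.)

2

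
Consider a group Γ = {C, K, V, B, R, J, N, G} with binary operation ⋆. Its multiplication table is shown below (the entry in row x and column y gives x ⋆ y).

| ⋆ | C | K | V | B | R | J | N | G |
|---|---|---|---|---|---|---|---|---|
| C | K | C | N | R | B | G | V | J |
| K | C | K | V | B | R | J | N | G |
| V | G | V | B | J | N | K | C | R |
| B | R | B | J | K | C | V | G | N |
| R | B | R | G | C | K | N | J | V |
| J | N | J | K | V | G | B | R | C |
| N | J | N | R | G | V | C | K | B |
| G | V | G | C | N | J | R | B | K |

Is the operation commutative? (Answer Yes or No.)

V ⋆ R = N but R ⋆ V = G.
Since V and R do not commute, Γ is not abelian.

No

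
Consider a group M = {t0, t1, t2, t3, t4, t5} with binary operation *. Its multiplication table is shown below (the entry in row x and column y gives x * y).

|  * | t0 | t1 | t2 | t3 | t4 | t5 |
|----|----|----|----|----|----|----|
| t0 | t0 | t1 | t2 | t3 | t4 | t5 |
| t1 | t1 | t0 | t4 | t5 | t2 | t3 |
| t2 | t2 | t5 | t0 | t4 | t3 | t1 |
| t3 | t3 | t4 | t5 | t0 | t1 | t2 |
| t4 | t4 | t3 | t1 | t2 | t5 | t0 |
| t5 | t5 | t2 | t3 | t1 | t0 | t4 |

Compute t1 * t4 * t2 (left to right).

t1 * t4 = t2
t2 * t2 = t0
(Structurally, M here is isomorphic to the symmetric group S_3.)

t0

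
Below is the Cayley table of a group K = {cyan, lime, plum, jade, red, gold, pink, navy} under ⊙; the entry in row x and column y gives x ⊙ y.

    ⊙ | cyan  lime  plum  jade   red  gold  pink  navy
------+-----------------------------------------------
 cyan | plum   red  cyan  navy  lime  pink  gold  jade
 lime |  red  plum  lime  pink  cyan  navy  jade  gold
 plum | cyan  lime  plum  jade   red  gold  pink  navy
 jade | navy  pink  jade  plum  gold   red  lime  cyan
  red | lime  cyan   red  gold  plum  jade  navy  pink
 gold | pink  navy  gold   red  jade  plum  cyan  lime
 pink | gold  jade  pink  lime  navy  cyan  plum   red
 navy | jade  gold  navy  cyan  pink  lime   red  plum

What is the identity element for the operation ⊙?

plum

The identity e satisfies e ⊙ x = x for all x, so its row in the table reproduces the column headers.
Row plum reads: cyan, lime, plum, jade, red, gold, pink, navy — exactly the header order. So plum is the identity.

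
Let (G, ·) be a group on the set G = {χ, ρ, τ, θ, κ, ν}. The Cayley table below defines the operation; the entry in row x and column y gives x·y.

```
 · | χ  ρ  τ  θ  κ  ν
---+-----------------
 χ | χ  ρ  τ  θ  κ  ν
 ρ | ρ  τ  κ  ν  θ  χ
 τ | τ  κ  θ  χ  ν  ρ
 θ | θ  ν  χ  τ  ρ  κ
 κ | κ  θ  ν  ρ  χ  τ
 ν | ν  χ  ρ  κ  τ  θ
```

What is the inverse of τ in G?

θ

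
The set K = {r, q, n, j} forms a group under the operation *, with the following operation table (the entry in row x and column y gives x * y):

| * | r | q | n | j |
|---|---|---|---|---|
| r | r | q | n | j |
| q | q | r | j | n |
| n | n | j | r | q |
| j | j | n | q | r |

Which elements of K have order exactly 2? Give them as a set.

{j, n, q}

Identity is r. Compute the order of each non-identity element by repeated multiplication:
  q: q → r  (order 2)
  n: n → r  (order 2)
  j: j → r  (order 2)
Elements of order 2: {j, n, q}.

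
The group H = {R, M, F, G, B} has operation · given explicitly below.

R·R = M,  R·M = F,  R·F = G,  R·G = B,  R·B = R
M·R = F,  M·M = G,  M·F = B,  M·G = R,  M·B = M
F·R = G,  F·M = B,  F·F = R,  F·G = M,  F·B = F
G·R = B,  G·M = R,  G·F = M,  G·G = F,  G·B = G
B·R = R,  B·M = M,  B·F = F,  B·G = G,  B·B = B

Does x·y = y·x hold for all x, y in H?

Yes

Check whether the table is symmetric across its main diagonal.
Every entry (row x, col y) equals the entry (row y, col x), so H is abelian.
(In fact H ≅ the cyclic group Z_5.)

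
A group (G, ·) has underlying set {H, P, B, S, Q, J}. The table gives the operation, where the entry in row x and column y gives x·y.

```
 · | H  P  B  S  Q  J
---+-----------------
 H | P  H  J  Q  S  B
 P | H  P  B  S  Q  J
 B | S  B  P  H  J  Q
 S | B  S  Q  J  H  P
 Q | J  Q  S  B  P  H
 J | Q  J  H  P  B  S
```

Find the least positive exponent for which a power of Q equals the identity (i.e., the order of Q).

2

The identity element is P (its row matches the header).
Q^1 = Q
Q^2 = Q·Q = P
The first power of Q equal to the identity is Q^2, so ord(Q) = 2.
(Structurally, G here is isomorphic to the symmetric group S_3.)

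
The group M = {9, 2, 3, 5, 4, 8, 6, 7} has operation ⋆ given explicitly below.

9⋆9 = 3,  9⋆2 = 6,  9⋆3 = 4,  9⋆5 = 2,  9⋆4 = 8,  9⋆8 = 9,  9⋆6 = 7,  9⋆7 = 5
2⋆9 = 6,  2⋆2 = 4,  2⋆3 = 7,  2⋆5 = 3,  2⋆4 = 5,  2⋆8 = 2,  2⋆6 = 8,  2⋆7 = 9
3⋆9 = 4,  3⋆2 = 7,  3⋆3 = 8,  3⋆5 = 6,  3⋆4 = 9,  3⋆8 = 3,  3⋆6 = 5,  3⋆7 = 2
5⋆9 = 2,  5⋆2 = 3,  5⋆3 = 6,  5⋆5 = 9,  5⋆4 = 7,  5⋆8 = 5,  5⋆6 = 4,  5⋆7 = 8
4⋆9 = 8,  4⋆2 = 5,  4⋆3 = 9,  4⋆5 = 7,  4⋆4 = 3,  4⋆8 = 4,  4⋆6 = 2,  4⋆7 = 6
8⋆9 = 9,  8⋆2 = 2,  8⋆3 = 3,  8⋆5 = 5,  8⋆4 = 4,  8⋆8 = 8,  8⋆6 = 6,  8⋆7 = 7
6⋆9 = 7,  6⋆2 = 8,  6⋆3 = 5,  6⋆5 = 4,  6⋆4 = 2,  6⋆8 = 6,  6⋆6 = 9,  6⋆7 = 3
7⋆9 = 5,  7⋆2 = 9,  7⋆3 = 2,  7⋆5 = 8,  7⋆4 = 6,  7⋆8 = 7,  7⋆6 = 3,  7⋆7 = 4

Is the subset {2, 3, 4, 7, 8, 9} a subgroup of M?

No

9 ⋆ 7 = 5, which is not in {2, 3, 4, 7, 8, 9}.
The subset is not closed under ⋆, so it is not a subgroup.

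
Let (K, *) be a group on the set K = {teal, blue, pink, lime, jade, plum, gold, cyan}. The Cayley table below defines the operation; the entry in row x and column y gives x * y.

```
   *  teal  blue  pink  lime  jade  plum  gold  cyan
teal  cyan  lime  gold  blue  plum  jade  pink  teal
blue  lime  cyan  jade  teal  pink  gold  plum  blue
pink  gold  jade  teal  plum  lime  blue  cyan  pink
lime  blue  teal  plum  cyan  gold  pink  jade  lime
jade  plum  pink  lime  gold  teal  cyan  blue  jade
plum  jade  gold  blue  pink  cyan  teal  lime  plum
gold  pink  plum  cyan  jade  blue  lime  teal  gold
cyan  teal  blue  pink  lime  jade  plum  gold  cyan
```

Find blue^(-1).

blue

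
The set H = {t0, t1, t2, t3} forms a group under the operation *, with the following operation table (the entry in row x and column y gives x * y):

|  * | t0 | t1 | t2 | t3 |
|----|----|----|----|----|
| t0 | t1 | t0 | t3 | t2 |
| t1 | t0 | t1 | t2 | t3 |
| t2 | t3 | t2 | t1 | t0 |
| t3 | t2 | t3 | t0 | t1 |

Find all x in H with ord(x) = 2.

{t0, t2, t3}

Identity is t1. Compute the order of each non-identity element by repeated multiplication:
  t0: t0 → t1  (order 2)
  t2: t2 → t1  (order 2)
  t3: t3 → t1  (order 2)
Elements of order 2: {t0, t2, t3}.
(Structurally, H here is isomorphic to the Klein four-group V_4.)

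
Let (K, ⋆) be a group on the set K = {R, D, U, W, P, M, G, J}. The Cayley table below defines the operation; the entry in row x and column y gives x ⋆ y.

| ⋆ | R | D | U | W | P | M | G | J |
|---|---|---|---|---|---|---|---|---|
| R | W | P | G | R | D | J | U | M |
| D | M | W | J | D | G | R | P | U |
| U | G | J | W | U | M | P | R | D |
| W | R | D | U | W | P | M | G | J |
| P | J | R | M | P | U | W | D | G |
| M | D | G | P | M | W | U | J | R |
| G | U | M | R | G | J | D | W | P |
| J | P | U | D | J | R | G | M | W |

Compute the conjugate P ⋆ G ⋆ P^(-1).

R

The identity is W. In row P, the entry W sits in column M, so P^(-1) = M.
P ⋆ G = D
D ⋆ M = R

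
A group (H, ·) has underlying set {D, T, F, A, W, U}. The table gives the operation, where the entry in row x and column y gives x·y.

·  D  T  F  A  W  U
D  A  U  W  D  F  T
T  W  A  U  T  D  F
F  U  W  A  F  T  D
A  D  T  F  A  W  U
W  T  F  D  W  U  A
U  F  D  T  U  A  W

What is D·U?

Read row D, column U: D·U = T.
(Structurally, H here is isomorphic to the symmetric group S_3.)

T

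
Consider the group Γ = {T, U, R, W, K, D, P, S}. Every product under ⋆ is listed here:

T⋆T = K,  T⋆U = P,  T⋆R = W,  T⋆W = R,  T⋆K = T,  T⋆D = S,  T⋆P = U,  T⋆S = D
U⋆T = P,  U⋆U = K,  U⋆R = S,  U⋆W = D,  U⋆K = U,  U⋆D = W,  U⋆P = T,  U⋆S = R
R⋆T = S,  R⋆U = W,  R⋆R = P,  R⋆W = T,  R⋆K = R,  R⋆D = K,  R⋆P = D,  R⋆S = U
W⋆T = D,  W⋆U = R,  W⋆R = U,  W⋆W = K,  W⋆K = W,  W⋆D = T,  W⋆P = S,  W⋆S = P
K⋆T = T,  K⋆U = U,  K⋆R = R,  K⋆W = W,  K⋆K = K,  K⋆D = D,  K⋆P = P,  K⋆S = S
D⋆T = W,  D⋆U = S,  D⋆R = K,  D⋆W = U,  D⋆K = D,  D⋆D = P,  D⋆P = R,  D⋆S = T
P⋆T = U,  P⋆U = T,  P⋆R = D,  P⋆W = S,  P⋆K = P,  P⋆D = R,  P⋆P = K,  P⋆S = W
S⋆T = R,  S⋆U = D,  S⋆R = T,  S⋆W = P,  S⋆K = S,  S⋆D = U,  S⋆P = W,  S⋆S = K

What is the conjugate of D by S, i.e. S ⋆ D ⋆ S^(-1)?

R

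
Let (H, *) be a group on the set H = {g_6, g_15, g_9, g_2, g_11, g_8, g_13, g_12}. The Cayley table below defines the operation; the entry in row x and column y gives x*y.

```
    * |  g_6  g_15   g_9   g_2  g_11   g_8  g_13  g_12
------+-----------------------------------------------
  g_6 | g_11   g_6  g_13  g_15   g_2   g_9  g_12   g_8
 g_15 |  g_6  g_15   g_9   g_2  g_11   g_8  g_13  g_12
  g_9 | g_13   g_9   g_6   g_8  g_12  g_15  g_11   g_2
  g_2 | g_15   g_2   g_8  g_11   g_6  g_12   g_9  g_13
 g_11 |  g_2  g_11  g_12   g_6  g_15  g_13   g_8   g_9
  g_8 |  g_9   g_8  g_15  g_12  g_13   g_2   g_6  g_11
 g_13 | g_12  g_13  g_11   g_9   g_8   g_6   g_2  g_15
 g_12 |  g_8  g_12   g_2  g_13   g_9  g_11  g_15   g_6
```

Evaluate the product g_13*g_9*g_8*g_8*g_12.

g_8

g_13*g_9 = g_11
g_11*g_8 = g_13
g_13*g_8 = g_6
g_6*g_12 = g_8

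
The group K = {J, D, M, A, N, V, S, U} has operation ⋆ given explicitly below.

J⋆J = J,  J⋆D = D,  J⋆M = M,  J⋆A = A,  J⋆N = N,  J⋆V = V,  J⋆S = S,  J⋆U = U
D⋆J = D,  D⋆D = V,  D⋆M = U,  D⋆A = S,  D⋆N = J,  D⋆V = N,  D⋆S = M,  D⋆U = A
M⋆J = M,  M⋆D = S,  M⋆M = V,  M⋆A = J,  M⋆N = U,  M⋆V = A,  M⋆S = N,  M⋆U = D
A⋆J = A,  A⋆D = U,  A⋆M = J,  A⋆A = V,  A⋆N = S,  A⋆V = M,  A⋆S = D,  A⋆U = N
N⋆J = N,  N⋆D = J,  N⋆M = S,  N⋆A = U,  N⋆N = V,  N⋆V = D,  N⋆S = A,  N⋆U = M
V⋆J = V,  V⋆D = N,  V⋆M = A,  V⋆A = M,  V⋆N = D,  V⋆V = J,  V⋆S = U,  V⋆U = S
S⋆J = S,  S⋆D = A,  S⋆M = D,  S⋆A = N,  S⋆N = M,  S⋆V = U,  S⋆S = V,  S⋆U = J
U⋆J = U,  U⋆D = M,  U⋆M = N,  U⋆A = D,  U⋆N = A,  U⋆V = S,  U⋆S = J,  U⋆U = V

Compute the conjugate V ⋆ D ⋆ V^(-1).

D

The identity is J. In row V, the entry J sits in column V, so V^(-1) = V.
V ⋆ D = N
N ⋆ V = D
(Structurally, K here is isomorphic to the quaternion group Q_8.)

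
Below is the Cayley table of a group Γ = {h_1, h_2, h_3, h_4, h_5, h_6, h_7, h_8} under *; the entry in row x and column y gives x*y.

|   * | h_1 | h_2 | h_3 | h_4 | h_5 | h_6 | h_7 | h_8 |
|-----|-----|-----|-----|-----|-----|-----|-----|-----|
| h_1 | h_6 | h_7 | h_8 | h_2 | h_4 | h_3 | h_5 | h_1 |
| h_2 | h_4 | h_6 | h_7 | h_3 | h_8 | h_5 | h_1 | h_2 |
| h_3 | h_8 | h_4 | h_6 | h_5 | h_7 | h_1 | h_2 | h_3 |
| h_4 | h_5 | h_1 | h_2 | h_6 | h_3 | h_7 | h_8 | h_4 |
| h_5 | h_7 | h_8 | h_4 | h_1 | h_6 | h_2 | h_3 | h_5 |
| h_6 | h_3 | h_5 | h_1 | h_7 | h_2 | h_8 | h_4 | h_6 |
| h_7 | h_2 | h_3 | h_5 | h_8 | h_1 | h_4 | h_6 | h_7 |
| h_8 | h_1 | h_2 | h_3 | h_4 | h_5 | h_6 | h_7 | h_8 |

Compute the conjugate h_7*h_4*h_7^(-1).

The identity is h_8. In row h_7, the entry h_8 sits in column h_4, so h_7^(-1) = h_4.
h_7*h_4 = h_8
h_8*h_4 = h_4

h_4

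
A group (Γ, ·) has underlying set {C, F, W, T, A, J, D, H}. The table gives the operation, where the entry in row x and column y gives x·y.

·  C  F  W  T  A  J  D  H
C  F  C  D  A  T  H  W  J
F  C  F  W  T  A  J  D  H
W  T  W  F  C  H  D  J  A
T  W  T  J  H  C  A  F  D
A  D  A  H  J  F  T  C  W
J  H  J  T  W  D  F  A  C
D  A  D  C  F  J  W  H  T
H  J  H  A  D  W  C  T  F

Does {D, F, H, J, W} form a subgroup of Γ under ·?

No

D·H = T, which is not in {D, F, H, J, W}.
The subset is not closed under ·, so it is not a subgroup.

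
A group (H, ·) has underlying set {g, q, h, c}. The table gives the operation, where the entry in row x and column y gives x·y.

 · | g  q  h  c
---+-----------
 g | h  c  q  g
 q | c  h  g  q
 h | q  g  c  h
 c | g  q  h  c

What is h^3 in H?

h

h^1 = h
h^2 = h·h = c
h^3 = c·h = h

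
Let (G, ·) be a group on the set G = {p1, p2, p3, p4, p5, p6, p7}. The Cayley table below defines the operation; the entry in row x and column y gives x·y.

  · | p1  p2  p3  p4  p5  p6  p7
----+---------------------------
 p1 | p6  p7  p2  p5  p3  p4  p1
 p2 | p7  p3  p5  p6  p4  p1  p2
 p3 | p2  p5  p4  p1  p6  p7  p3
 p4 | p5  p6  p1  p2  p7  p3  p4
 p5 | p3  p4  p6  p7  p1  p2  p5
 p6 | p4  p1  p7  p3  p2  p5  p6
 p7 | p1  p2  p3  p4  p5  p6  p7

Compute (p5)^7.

p7

p5^1 = p5
p5^2 = p5·p5 = p1
p5^3 = p1·p5 = p3
p5^4 = p3·p5 = p6
p5^5 = p6·p5 = p2
p5^6 = p2·p5 = p4
p5^7 = p4·p5 = p7
(Structurally, G here is isomorphic to the cyclic group Z_7.)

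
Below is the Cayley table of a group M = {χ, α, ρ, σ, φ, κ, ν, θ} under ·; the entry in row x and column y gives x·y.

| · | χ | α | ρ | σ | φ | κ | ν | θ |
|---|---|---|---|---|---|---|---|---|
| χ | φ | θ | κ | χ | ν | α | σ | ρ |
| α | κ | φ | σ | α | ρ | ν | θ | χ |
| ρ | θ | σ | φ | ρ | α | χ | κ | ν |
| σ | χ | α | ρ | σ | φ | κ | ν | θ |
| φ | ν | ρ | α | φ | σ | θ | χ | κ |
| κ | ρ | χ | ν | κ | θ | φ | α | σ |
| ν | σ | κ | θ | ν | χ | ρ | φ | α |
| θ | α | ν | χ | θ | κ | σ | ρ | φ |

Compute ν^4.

σ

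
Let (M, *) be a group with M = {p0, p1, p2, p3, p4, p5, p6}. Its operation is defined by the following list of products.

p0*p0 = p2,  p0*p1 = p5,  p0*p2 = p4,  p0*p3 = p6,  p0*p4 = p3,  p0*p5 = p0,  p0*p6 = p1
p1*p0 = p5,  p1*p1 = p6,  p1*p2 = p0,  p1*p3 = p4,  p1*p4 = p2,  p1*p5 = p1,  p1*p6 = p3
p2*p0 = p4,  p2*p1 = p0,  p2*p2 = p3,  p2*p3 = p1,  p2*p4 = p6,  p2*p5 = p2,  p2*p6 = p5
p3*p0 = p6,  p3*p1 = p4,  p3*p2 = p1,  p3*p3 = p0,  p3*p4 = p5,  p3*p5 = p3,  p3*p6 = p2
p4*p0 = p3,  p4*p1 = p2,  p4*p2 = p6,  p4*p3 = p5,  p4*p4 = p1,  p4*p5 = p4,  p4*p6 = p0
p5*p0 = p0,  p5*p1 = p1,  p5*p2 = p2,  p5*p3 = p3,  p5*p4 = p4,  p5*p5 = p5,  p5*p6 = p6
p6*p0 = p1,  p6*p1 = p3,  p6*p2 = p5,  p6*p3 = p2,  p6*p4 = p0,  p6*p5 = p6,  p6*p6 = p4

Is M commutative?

Yes

Check whether the table is symmetric across its main diagonal.
Every entry (row x, col y) equals the entry (row y, col x), so M is abelian.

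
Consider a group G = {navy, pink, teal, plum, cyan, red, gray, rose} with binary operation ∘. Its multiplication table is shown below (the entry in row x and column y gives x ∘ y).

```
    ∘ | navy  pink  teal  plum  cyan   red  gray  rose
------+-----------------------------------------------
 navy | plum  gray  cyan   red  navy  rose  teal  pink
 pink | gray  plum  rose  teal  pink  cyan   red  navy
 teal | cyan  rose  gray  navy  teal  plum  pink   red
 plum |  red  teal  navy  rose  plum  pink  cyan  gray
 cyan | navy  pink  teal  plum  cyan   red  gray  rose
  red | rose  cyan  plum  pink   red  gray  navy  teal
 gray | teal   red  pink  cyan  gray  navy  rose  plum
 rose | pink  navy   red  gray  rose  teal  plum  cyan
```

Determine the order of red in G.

8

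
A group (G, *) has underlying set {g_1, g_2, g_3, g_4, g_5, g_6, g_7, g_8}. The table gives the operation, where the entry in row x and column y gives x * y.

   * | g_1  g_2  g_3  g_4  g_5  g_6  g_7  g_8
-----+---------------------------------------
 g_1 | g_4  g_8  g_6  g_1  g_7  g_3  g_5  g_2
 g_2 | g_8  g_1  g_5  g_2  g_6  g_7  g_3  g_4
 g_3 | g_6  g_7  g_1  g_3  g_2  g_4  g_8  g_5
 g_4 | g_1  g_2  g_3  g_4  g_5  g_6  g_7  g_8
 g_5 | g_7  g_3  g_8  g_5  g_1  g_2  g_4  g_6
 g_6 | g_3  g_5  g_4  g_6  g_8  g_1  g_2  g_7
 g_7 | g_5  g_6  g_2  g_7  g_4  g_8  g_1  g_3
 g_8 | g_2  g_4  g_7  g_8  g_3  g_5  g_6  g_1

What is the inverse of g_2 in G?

First locate the identity: row g_4 matches the header, so g_4 is the identity.
Scan row g_2 for g_4: g_2 * g_8 = g_4. Hence g_2^(-1) = g_8.

g_8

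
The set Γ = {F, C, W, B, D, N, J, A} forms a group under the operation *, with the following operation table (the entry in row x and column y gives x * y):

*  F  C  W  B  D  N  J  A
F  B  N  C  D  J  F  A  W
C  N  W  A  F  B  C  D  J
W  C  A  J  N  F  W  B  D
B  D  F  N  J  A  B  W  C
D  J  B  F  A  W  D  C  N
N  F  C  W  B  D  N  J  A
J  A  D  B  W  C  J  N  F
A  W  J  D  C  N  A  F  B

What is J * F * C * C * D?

J * F = A
A * C = J
J * C = D
D * D = W

W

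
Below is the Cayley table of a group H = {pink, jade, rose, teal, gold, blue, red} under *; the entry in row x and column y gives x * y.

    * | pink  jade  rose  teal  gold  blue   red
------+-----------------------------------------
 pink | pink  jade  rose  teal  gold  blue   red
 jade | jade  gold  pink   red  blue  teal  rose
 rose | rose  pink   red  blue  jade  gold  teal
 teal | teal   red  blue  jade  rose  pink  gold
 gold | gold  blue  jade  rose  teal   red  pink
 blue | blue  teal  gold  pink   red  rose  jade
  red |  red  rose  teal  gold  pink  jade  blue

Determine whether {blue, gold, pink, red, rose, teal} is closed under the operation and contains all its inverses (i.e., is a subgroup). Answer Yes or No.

teal * teal = jade, which is not in {blue, gold, pink, red, rose, teal}.
The subset is not closed under *, so it is not a subgroup.
(Structurally, H here is isomorphic to the cyclic group Z_7.)

No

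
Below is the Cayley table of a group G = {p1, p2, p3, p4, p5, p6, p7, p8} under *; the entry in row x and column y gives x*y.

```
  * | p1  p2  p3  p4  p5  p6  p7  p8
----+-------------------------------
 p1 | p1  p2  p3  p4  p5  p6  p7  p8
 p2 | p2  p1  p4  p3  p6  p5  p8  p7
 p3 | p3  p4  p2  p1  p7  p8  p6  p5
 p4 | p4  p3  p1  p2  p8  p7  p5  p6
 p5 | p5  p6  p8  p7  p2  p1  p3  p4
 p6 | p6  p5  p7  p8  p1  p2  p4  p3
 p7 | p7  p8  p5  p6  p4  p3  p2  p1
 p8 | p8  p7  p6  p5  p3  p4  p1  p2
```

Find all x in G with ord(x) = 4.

Identity is p1. Compute the order of each non-identity element by repeated multiplication:
  p2: p2 → p1  (order 2)
  p3: p3 → p2 → p4 → p1  (order 4)
  p4: p4 → p2 → p3 → p1  (order 4)
  p5: p5 → p2 → p6 → p1  (order 4)
  p6: p6 → p2 → p5 → p1  (order 4)
  p7: p7 → p2 → p8 → p1  (order 4)
  p8: p8 → p2 → p7 → p1  (order 4)
Elements of order 4: {p3, p4, p5, p6, p7, p8}.

{p3, p4, p5, p6, p7, p8}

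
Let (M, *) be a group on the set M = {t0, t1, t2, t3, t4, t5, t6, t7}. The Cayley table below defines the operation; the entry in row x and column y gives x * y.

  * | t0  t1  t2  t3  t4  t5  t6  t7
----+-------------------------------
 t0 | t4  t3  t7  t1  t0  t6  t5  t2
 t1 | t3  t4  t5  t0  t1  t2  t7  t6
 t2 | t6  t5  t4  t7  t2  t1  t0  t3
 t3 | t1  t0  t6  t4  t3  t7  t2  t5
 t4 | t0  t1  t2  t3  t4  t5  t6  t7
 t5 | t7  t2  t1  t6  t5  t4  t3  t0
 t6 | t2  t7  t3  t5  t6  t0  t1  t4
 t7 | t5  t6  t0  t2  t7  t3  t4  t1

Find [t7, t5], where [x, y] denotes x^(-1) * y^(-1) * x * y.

t1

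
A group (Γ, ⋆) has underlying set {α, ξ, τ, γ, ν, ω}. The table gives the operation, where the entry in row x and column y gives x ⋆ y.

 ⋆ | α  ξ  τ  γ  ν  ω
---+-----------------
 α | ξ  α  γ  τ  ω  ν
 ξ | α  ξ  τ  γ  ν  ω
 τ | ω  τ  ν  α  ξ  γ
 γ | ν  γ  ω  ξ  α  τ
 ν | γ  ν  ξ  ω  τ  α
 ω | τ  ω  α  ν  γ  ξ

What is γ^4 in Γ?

γ^1 = γ
γ^2 = γ ⋆ γ = ξ
γ^3 = ξ ⋆ γ = γ
γ^4 = γ ⋆ γ = ξ
(Structurally, Γ here is isomorphic to the symmetric group S_3.)

ξ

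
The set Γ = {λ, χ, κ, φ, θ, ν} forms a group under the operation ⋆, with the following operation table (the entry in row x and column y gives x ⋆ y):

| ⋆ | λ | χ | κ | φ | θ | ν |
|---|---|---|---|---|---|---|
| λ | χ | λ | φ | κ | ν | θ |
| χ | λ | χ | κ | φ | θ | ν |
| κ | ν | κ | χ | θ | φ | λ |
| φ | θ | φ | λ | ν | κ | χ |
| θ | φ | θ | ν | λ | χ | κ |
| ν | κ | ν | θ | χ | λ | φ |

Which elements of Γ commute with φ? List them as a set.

Compare row φ with column φ entry by entry.
ν ⋆ φ = χ = φ ⋆ ν, so ν commutes with φ.
κ ⋆ φ = θ but φ ⋆ κ = λ, so κ does not.
Collecting the elements that commute with φ: C(φ) = {ν, φ, χ}.

{ν, φ, χ}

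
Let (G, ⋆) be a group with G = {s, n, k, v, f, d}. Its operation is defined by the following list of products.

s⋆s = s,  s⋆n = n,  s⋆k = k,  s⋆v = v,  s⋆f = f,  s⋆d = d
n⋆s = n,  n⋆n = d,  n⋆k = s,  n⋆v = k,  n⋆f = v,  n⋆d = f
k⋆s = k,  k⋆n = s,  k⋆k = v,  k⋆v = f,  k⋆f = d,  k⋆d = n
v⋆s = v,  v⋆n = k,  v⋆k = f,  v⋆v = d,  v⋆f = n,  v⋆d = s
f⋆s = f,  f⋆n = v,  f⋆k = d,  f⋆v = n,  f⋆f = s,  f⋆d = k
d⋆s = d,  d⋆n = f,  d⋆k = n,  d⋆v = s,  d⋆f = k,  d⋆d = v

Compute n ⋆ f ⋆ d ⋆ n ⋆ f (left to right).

v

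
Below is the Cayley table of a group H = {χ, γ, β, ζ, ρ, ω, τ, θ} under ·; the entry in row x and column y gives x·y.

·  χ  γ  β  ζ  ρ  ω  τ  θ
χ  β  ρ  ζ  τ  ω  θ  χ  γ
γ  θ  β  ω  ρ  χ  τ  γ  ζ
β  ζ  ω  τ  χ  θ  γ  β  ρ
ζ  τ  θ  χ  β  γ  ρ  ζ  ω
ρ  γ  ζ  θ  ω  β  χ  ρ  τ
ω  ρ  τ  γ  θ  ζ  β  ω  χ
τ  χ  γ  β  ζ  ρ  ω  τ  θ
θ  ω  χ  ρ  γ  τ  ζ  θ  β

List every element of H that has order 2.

Identity is τ. Compute the order of each non-identity element by repeated multiplication:
  χ: χ → β → ζ → τ  (order 4)
  γ: γ → β → ω → τ  (order 4)
  β: β → τ  (order 2)
  ζ: ζ → β → χ → τ  (order 4)
  ρ: ρ → β → θ → τ  (order 4)
  ω: ω → β → γ → τ  (order 4)
  θ: θ → β → ρ → τ  (order 4)
Elements of order 2: {β}.

{β}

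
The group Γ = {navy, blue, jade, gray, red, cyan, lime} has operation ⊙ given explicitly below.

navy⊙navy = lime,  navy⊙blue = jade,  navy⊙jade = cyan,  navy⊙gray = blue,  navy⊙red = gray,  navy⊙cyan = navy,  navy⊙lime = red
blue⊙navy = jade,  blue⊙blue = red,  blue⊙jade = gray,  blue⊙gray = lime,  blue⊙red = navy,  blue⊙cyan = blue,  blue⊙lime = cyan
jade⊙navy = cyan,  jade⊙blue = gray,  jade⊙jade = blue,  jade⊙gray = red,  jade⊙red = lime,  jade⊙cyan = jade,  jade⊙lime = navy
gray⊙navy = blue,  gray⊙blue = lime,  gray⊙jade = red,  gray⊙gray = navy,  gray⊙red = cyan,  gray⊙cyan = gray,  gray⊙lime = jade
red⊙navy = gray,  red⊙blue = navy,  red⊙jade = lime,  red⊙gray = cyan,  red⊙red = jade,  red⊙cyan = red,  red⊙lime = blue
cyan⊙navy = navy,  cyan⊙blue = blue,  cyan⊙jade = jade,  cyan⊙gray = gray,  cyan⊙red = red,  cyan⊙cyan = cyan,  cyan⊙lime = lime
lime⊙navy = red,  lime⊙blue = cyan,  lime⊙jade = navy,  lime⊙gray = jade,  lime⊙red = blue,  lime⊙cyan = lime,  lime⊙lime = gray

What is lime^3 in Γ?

lime^1 = lime
lime^2 = lime ⊙ lime = gray
lime^3 = gray ⊙ lime = jade

jade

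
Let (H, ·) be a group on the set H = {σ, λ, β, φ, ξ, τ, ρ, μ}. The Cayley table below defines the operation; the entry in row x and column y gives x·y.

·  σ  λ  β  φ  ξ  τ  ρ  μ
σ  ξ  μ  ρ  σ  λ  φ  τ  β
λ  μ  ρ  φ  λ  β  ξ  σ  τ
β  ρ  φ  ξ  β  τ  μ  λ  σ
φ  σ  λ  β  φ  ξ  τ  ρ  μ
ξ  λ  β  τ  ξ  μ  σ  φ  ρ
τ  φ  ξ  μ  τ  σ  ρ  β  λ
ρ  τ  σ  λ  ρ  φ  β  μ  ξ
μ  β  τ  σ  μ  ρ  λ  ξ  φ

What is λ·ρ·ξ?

λ

λ·ρ = σ
σ·ξ = λ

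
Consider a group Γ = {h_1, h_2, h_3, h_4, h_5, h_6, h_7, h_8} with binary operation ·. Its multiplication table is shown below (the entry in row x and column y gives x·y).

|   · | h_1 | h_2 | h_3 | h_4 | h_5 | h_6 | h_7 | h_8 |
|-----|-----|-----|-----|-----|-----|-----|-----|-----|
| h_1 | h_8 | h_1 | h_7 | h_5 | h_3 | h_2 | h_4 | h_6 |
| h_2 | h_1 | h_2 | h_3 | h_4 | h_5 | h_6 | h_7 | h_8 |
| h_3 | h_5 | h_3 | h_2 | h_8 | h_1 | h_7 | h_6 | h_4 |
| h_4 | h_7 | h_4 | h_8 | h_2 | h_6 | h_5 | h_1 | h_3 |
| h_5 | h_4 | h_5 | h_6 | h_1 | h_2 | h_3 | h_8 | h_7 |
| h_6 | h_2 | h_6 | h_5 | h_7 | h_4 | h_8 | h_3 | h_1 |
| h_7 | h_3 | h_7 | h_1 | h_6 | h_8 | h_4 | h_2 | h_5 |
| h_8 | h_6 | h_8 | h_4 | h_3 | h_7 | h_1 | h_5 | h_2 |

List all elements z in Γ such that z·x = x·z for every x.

An element z is central iff its row equals its column in the table.
For h_1: h_1·h_7 = h_4 ≠ h_3 = h_7·h_1, so h_1 ∉ Z.
Checking each element this way leaves Z(Γ) = {h_2, h_8}.

{h_2, h_8}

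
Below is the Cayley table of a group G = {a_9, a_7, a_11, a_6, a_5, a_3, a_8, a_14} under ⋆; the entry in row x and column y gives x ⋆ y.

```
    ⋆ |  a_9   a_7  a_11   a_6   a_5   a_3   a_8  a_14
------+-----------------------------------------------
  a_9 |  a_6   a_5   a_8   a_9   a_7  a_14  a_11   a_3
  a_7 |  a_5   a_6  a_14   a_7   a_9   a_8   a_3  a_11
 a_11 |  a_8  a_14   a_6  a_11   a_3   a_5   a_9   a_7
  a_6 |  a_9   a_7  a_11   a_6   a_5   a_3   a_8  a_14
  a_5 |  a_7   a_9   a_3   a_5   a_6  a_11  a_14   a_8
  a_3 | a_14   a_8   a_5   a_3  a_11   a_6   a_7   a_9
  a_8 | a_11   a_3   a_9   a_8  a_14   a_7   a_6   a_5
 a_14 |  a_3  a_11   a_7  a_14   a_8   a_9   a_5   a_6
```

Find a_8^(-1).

a_8

First locate the identity: row a_6 matches the header, so a_6 is the identity.
Scan row a_8 for a_6: a_8 ⋆ a_8 = a_6. Hence a_8^(-1) = a_8.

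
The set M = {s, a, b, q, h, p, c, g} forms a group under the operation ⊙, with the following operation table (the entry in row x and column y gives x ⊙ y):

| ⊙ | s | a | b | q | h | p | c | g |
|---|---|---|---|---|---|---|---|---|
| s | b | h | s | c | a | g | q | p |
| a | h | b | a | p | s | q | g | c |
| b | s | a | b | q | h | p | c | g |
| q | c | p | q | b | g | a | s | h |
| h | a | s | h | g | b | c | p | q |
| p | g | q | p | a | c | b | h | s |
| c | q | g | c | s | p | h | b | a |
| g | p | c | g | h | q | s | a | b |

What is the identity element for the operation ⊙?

b

The identity e satisfies e ⊙ x = x for all x, so its row in the table reproduces the column headers.
Row b reads: s, a, b, q, h, p, c, g — exactly the header order. So b is the identity.
(Structurally, M here is isomorphic to the elementary abelian group (Z_2)^3.)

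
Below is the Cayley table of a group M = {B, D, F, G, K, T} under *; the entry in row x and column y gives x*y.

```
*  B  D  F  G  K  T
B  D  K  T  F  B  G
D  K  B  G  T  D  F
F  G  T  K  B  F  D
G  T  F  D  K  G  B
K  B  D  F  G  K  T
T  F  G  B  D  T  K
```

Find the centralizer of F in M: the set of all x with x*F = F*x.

{F, K}

Compare row F with column F entry by entry.
D*F = G but F*D = T, so D does not.
Collecting the elements that commute with F: C(F) = {F, K}.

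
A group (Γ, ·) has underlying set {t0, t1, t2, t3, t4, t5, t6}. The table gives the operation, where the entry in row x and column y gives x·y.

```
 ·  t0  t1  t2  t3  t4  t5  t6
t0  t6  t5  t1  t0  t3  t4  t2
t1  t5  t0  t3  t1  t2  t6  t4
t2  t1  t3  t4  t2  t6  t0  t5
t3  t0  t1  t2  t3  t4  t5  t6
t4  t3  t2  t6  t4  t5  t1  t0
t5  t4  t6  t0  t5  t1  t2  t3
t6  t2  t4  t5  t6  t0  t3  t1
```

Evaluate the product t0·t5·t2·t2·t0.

t4

t0·t5 = t4
t4·t2 = t6
t6·t2 = t5
t5·t0 = t4
(Structurally, Γ here is isomorphic to the cyclic group Z_7.)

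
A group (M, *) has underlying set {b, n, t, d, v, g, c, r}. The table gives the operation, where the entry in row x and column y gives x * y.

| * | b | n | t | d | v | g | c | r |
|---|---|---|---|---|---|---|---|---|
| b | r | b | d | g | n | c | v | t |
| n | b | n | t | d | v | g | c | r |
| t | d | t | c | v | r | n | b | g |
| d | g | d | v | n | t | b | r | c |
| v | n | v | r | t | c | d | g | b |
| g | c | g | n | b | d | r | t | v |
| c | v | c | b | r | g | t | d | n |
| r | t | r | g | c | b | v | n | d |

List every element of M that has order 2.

Identity is n. Compute the order of each non-identity element by repeated multiplication:
  b: b → r → t → d → g → c → v → n  (order 8)
  t: t → c → b → d → v → r → g → n  (order 8)
  d: d → n  (order 2)
  v: v → c → g → d → t → r → b → n  (order 8)
  g: g → r → v → d → b → c → t → n  (order 8)
  c: c → d → r → n  (order 4)
  r: r → d → c → n  (order 4)
Elements of order 2: {d}.

{d}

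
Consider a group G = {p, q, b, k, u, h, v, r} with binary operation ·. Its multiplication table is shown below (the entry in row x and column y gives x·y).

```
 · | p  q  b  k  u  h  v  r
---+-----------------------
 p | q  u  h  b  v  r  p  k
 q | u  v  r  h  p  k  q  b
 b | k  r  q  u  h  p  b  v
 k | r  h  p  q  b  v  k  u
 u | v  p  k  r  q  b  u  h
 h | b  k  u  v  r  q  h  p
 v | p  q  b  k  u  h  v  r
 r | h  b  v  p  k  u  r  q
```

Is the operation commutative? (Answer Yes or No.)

k·p = r but p·k = b.
Since k and p do not commute, G is not abelian.

No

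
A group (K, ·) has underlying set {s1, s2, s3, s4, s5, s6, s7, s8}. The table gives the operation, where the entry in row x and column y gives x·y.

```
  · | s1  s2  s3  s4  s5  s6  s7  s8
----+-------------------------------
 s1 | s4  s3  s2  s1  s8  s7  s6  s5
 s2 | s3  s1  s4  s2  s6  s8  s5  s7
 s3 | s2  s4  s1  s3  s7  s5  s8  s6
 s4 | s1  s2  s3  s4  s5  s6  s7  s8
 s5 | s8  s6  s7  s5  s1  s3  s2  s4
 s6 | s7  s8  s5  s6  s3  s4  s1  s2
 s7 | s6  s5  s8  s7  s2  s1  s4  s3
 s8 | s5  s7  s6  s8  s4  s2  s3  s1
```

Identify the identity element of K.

The identity e satisfies e·x = x for all x, so its row in the table reproduces the column headers.
Row s4 reads: s1, s2, s3, s4, s5, s6, s7, s8 — exactly the header order. So s4 is the identity.

s4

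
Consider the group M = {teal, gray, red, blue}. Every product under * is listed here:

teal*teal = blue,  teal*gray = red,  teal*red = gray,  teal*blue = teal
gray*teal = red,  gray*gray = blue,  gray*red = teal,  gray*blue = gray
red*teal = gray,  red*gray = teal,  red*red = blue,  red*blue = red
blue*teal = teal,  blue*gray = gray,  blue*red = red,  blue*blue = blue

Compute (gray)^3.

gray^1 = gray
gray^2 = gray*gray = blue
gray^3 = blue*gray = gray
(Structurally, M here is isomorphic to the Klein four-group V_4.)

gray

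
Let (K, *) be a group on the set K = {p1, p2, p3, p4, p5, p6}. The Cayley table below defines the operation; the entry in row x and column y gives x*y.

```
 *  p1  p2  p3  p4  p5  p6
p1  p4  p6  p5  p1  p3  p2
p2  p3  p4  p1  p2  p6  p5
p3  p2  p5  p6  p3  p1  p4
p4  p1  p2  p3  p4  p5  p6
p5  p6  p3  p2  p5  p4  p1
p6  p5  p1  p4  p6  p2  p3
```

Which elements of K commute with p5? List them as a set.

Compare row p5 with column p5 entry by entry.
p3*p5 = p1 but p5*p3 = p2, so p3 does not.
Collecting the elements that commute with p5: C(p5) = {p4, p5}.

{p4, p5}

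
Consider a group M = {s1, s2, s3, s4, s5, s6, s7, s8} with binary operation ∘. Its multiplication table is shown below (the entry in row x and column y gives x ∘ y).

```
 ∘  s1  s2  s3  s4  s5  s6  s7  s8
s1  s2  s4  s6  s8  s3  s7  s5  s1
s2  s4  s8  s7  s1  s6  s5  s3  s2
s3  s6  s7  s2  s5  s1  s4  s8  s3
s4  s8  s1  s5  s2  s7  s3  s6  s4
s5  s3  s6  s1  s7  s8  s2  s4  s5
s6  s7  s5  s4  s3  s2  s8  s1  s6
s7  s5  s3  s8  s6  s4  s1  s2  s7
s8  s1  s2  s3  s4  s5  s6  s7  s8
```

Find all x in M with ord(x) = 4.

Identity is s8. Compute the order of each non-identity element by repeated multiplication:
  s1: s1 → s2 → s4 → s8  (order 4)
  s2: s2 → s8  (order 2)
  s3: s3 → s2 → s7 → s8  (order 4)
  s4: s4 → s2 → s1 → s8  (order 4)
  s5: s5 → s8  (order 2)
  s6: s6 → s8  (order 2)
  s7: s7 → s2 → s3 → s8  (order 4)
Elements of order 4: {s1, s3, s4, s7}.

{s1, s3, s4, s7}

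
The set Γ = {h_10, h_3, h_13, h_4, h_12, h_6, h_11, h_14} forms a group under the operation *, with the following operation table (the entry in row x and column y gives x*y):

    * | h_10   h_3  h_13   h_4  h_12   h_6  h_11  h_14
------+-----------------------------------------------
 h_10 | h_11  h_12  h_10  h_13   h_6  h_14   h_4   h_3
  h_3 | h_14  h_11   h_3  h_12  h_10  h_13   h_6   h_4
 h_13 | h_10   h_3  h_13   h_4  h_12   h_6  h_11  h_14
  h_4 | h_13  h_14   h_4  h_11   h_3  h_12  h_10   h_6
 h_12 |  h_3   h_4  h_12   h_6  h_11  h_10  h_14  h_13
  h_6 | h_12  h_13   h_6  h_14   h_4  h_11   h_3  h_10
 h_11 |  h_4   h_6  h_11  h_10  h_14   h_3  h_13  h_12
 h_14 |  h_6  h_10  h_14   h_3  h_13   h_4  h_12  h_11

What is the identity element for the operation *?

The identity e satisfies e*x = x for all x, so its row in the table reproduces the column headers.
Row h_13 reads: h_10, h_3, h_13, h_4, h_12, h_6, h_11, h_14 — exactly the header order. So h_13 is the identity.

h_13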